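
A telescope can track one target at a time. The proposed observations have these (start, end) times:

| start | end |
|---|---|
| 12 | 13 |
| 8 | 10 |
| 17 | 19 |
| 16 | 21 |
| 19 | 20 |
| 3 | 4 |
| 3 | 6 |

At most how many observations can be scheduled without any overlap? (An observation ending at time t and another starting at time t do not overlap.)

Greedy by earliest finish: after sorting by end time, pick each interval compatible with the last pick.
By end time: (3,4), (3,6), (8,10), (12,13), (17,19), (19,20), (16,21).
Pick (3,4); next start ≥ 4 → (8,10); next start ≥ 10 → (12,13); next start ≥ 13 → (17,19); next start ≥ 19 → (19,20).
Selected 5 observations.

5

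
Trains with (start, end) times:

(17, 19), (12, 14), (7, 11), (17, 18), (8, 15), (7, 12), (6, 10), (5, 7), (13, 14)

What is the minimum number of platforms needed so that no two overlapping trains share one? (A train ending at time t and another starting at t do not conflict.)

4

The answer is the maximum number of intervals overlapping at any instant.
starts: [5, 6, 7, 7, 8, 12, 13, 17, 17]
ends:   [7, 10, 11, 12, 14, 14, 15, 18, 19]
s5→1 s6→2 e7→1 s7→2 s7→3 s8→4  — peak 4.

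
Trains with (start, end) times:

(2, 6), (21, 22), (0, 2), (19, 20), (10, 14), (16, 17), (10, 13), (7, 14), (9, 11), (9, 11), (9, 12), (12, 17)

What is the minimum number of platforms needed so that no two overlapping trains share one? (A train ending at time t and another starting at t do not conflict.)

Count concurrent intervals with a sweep; the peak is the room count.
Events (time:±→running): 0:+→1 2:-→0 2:+→1 6:-→0 7:+→1 9:+→2 9:+→3 9:+→4 10:+→5 10:+→6 … peak 6.

6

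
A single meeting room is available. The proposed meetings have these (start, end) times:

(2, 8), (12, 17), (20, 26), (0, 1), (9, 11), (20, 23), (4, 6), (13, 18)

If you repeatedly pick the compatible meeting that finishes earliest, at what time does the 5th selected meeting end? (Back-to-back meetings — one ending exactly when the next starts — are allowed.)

23

Sorted by end: (0,1)  (4,6)  (2,8)  (9,11)  (12,17)  (13,18)  (20,23)  (20,26)
take (0,1); take (4,6); take (9,11); take (12,17); take (20,23); skip (20,26).
Selected: (0,1) (4,6) (9,11) (12,17) (20,23)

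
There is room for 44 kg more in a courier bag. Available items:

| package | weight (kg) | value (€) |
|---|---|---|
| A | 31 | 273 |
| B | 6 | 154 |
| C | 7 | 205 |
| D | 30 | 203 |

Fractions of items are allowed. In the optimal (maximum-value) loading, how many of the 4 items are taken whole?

3

Sort by value per unit weight and fill in that order.
Ratios (sorted): C 29.29, B 25.67, A 8.81, D 6.77
take C (7 @ 205); take B (6 @ 154); take A (31 @ 273). Capacity used 44/44.
3 item(s) taken whole.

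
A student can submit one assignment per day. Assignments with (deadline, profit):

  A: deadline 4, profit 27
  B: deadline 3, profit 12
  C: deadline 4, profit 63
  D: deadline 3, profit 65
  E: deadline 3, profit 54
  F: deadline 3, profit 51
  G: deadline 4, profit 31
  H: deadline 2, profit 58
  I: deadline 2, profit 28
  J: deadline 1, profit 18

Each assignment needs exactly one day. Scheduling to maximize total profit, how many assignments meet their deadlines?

4

Sort by profit descending; place each in the latest free slot ≤ its deadline.
By profit: D(d3,65), C(d4,63), H(d2,58), E(d3,54), F(d3,51), G(d4,31), I(d2,28), A(d4,27), J(d1,18), B(d3,12)
D→slot 3; C→slot 4; H→slot 2; E→slot 1; F skipped; G skipped; I skipped; A skipped; J skipped; B skipped.
4 of 10 scheduled.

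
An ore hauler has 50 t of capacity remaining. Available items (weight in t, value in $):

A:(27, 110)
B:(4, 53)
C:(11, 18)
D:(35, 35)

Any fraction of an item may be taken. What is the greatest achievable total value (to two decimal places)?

189.00

Greedy by value/weight ratio, highest first.
Order: B (53/4=13.25) > A (110/27=4.07) > C (18/11=1.64) > D (35/35=1.00)
Fill: take B (4 @ 53) → take A (27 @ 110) → take C (11 @ 18) → take 8/35 of D → 8.00; 50/50 used.
Total value = 189.00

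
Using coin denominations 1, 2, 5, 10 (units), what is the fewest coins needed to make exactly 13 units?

Use the largest denomination that fits, subtract, and repeat.
13 = 1×10 + 1×2 + 1×1
Total coins = 1 + 1 + 1 = 3

3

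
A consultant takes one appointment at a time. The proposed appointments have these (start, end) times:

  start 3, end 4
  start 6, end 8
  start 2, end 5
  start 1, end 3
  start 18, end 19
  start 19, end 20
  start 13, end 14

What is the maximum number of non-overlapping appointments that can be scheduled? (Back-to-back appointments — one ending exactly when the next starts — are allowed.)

6

Sort by end time and greedily take each interval whose start is ≥ the last chosen end.
Sorted by end: (1,3)  (3,4)  (2,5)  (6,8)  (13,14)  (18,19)  (19,20)
take (1,3); take (3,4); take (6,8); take (13,14); take (18,19); take (19,20).
Selected 6 appointments.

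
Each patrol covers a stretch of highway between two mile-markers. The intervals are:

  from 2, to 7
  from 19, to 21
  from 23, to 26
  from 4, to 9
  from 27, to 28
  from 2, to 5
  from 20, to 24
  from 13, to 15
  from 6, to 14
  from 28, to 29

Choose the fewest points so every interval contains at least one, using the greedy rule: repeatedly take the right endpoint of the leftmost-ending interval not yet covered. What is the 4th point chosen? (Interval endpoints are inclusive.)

Sort by right endpoint; whenever an interval is uncovered, place a point at its right end.
Sorted: [2,5] [2,7] [4,9] [6,14] [13,15] [19,21] [20,24] [23,26] [27,28] [28,29]
{[2,5],[2,7],[4,9]} hit by 5; {[6,14],[13,15]} hit by 14; {[19,21],[20,24]} hit by 21; {[23,26]} hit by 26; {[27,28],[28,29]} hit by 28.
Points: 5, 14, 21, 26, 28 (5 total).

26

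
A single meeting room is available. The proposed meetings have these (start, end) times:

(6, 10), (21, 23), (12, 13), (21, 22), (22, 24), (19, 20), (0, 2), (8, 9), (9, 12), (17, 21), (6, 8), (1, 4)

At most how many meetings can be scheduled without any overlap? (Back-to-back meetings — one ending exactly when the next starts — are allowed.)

Greedy by earliest finish: after sorting by end time, pick each interval compatible with the last pick.
Sorted by end: (0,2)  (1,4)  (6,8)  (8,9)  (6,10)  (9,12)  (12,13)  (19,20)  (17,21)  (21,22)  (21,23)  (22,24)
take (0,2); take (6,8); take (8,9); take (9,12); take (12,13); take (19,20); skip (17,21); take (21,22); take (22,24).
Selected 8 meetings.

8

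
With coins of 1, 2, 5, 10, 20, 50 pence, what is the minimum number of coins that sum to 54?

54 − 1×50→4 − 2×2→0
Total coins = 1 + 2 = 3

3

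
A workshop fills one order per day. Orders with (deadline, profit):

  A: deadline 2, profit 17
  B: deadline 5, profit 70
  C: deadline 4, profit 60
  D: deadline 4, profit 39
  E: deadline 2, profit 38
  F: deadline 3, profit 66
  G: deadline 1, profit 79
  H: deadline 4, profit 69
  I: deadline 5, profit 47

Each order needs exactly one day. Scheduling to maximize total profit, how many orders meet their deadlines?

5

Take jobs in profit order; each goes to the latest open slot no later than its deadline.
Profit order: G=79 B=70 H=69 F=66 C=60 I=47 D=39 E=38 A=17
Assign: G→slot 1, B→slot 5, H→slot 4, F→slot 3, C→slot 2, I skipped, D skipped, E skipped, A skipped.
Slots: [1:G] [2:C] [3:F] [4:H] [5:B]
5 of 9 scheduled.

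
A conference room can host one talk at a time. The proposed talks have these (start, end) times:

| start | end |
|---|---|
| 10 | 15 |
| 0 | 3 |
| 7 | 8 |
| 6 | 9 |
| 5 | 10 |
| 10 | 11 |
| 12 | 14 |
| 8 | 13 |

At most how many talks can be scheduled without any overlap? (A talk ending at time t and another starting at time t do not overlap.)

Order by finish time; keep every interval that doesn't clash with the previous kept one.
Sorted by end: (0,3)  (7,8)  (6,9)  (5,10)  (10,11)  (8,13)  (12,14)  (10,15)
take (0,3); take (7,8); take (10,11); skip (8,13); take (12,14).
Selected 4 talks.

4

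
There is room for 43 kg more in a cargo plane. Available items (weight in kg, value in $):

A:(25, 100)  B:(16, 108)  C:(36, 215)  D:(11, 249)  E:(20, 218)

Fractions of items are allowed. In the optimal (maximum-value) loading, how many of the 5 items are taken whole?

Sort by value per unit weight and fill in that order.
Order: D (249/11=22.64) > E (218/20=10.90) > B (108/16=6.75) > C (215/36=5.97) > A (100/25=4.00)
Fill: take D (11 @ 249) → take E (20 @ 218) → take 12/16 of B → 81.00; 43/43 used.
2 item(s) taken whole; one partial (take 12/16 of B).

2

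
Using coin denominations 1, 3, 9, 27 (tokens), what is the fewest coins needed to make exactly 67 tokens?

5

67 − 2×27→13 − 1×9→4 − 1×3→1 − 1×1→0
Total coins = 2 + 1 + 1 + 1 = 5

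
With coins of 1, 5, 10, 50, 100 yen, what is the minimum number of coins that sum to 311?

5

311 − 3×100→11 − 1×10→1 − 1×1→0
Total coins = 3 + 1 + 1 = 5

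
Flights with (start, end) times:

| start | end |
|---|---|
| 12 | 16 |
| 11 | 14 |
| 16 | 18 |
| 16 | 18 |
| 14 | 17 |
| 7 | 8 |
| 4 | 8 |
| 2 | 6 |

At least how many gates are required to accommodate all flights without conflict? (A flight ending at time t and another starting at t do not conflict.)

3

Events (time:±→running): 2:+→1 4:+→2 6:-→1 7:+→2 8:-→1 8:-→0 11:+→1 12:+→2 14:-→1 14:+→2 16:-→1 16:+→2 16:+→3 … peak 3.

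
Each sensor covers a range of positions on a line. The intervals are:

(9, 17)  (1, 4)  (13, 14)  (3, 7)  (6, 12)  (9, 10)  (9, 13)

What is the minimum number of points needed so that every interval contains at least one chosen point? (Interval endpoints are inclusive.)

3

By right end: [1,4]  [3,7]  [9,10]  [6,12]  [9,13]  [13,14]  [9,17]
[1,4] uncovered → point at 4; [9,10] uncovered → point at 10; [13,14] uncovered → point at 14.
Points: 4, 10, 14 (3 total).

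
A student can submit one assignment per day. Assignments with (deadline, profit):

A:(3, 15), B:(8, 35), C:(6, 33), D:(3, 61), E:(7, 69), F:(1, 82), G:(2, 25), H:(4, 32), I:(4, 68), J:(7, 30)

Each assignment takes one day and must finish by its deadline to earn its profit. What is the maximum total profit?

Profit order: F=82 E=69 I=68 D=61 B=35 C=33 H=32 J=30 G=25 A=15
Assign: F→slot 1, E→slot 7, I→slot 4, D→slot 3, B→slot 8, C→slot 6, H→slot 2, J→slot 5, G skipped, A skipped.
Slots: [1:F] [2:H] [3:D] [4:I] [5:J] [6:C] [7:E] [8:B]
Profit = 82 + 32 + 61 + 68 + 30 + 33 + 69 + 35 = 410

410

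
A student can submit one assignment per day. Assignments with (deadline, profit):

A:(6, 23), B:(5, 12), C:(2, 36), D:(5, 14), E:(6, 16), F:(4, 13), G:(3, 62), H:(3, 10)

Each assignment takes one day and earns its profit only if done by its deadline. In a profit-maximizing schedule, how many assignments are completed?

6

Profit order: G=62 C=36 A=23 E=16 D=14 F=13 B=12 H=10
Assign: G→slot 3, C→slot 2, A→slot 6, E→slot 5, D→slot 4, F→slot 1, B skipped, H skipped.
Slots: [1:F] [2:C] [3:G] [4:D] [5:E] [6:A]
6 of 8 scheduled.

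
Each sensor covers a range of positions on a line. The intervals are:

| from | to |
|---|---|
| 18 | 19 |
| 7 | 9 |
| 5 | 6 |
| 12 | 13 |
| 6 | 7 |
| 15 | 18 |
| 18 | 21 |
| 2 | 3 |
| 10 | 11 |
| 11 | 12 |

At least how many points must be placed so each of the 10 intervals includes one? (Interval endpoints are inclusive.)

6

Process intervals by earliest right end; each time one isn't hit yet, stab at its right endpoint.
Sorted: [2,3] [5,6] [6,7] [7,9] [10,11] [11,12] [12,13] [15,18] [18,19] [18,21]
{[2,3]} hit by 3; {[5,6],[6,7]} hit by 6; {[7,9]} hit by 9; {[10,11],[11,12]} hit by 11; {[12,13]} hit by 13; {[15,18],[18,19],[18,21]} hit by 18.
Points: 3, 6, 9, 11, 13, 18 (6 total).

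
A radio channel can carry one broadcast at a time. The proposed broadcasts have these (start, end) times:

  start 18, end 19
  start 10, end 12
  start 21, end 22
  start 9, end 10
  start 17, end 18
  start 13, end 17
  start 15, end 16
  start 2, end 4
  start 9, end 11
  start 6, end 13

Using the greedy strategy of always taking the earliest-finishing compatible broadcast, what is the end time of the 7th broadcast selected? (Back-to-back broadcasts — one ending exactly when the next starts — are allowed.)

By end time: (2,4), (9,10), (9,11), (10,12), (6,13), (15,16), (13,17), (17,18), (18,19), (21,22).
Pick (2,4); next start ≥ 4 → (9,10); next start ≥ 10 → (10,12); next start ≥ 12 → (15,16); next start ≥ 16 → (17,18); next start ≥ 18 → (18,19); next start ≥ 19 → (21,22).
Selected: (2,4) (9,10) (10,12) (15,16) (17,18) (18,19) (21,22)

22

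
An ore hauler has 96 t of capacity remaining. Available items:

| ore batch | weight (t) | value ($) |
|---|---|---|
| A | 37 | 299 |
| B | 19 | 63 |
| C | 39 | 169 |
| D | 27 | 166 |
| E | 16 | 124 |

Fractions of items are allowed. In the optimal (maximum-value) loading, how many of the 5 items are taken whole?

Greedy by value/weight ratio, highest first.
Ratios (sorted): A 8.08, E 7.75, D 6.15, C 4.33, B 3.32
take A (37 @ 299); take E (16 @ 124); take D (27 @ 166); take 16/39 of C → 69.33. Capacity used 96/96.
3 item(s) taken whole; one partial (take 16/39 of C).

3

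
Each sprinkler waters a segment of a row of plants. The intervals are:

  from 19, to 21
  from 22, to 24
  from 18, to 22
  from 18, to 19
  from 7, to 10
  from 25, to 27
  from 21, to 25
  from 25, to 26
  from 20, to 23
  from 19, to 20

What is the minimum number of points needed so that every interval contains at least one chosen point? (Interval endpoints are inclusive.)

4

Sorted: [7,10] [18,19] [19,20] [19,21] [18,22] [20,23] [22,24] [21,25] [25,26] [25,27]
{[7,10]} hit by 10; {[18,19],[19,20],[19,21],[18,22]} hit by 19; {[20,23],[22,24],[21,25]} hit by 23; {[25,26],[25,27]} hit by 26.
Points: 10, 19, 23, 26 (4 total).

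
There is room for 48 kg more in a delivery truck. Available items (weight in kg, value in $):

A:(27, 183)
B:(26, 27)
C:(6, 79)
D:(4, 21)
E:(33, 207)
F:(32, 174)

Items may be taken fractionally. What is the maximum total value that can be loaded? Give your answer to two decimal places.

Sort by value per unit weight and fill in that order.
Order: C (79/6=13.17) > A (183/27=6.78) > E (207/33=6.27) > F (174/32=5.44) > D (21/4=5.25) > B (27/26=1.04)
Fill: take C (6 @ 79) → take A (27 @ 183) → take 15/33 of E → 94.09; 48/48 used.
Total value = 356.09

356.09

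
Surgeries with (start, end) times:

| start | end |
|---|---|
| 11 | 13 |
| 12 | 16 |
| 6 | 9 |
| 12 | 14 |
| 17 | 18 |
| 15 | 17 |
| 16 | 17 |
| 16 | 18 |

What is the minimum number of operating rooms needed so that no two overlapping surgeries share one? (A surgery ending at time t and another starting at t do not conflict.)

3

The answer is the maximum number of intervals overlapping at any instant.
Events (time:±→running): 6:+→1 9:-→0 11:+→1 12:+→2 12:+→3 … peak 3.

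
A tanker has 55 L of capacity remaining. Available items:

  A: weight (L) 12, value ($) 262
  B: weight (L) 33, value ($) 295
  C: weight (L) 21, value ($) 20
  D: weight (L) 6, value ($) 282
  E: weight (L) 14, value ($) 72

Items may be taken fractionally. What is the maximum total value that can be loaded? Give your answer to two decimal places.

859.57

Sort by value per unit weight and fill in that order.
Order: D (282/6=47.00) > A (262/12=21.83) > B (295/33=8.94) > E (72/14=5.14) > C (20/21=0.95)
Fill: take D (6 @ 282) → take A (12 @ 262) → take B (33 @ 295) → take 4/14 of E → 20.57; 55/55 used.
Total value = 859.57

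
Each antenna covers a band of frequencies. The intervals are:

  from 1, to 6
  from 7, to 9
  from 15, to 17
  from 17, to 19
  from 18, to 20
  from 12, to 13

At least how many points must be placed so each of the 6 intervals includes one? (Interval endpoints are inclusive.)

5

Sorted: [1,6] [7,9] [12,13] [15,17] [17,19] [18,20]
{[1,6]} hit by 6; {[7,9]} hit by 9; {[12,13]} hit by 13; {[15,17],[17,19]} hit by 17; {[18,20]} hit by 20.
Points: 6, 9, 13, 17, 20 (5 total).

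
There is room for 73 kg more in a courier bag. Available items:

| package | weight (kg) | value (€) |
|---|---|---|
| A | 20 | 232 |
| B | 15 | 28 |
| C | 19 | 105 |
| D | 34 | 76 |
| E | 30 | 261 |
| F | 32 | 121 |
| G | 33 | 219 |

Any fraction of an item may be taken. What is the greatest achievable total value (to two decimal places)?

645.64

Order: A (232/20=11.60) > E (261/30=8.70) > G (219/33=6.64) > C (105/19=5.53) > F (121/32=3.78) > D (76/34=2.24) > B (28/15=1.87)
Fill: take A (20 @ 232) → take E (30 @ 261) → take 23/33 of G → 152.64; 73/73 used.
Total value = 645.64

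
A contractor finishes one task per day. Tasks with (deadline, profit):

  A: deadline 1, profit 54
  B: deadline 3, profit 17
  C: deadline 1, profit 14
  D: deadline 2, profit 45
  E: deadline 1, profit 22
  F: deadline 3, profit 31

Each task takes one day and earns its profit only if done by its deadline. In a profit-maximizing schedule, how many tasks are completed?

Sort by profit descending; place each in the latest free slot ≤ its deadline.
Profit order: A=54 D=45 F=31 E=22 B=17 C=14
Assign: A→slot 1, D→slot 2, F→slot 3, E skipped, B skipped, C skipped.
Slots: [1:A] [2:D] [3:F]
3 of 6 scheduled.

3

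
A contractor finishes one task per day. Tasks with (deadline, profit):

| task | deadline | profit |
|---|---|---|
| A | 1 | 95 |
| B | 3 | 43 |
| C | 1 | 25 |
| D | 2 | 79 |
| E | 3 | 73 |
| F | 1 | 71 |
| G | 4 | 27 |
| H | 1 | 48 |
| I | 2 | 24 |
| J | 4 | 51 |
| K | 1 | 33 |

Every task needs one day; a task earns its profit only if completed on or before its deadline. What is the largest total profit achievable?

Take jobs in profit order; each goes to the latest open slot no later than its deadline.
By profit: A(d1,95), D(d2,79), E(d3,73), F(d1,71), J(d4,51), H(d1,48), B(d3,43), K(d1,33), G(d4,27), C(d1,25), I(d2,24)
A→slot 1; D→slot 2; E→slot 3; F skipped; J→slot 4; H skipped; B skipped; K skipped; G skipped; C skipped; I skipped.
Profit = 95 + 79 + 73 + 51 = 298

298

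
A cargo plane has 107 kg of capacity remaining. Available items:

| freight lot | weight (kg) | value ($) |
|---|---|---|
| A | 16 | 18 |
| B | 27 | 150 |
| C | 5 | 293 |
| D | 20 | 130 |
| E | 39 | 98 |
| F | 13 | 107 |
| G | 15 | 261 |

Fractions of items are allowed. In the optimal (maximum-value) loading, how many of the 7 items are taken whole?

Greedy by value/weight ratio, highest first.
Ratios (sorted): C 58.60, G 17.40, F 8.23, D 6.50, B 5.56, E 2.51, A 1.12
take C (5 @ 293); take G (15 @ 261); take F (13 @ 107); take D (20 @ 130); take B (27 @ 150); take 27/39 of E → 67.85. Capacity used 107/107.
5 item(s) taken whole; one partial (take 27/39 of E).

5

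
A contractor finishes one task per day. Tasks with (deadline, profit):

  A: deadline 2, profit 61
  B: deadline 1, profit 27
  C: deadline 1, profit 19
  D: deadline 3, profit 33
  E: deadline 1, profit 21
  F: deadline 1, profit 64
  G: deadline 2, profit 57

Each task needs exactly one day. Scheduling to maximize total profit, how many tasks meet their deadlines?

Sort by profit descending; place each in the latest free slot ≤ its deadline.
By profit: F(d1,64), A(d2,61), G(d2,57), D(d3,33), B(d1,27), E(d1,21), C(d1,19)
F→slot 1; A→slot 2; G skipped; D→slot 3; B skipped; E skipped; C skipped.
3 of 7 scheduled.

3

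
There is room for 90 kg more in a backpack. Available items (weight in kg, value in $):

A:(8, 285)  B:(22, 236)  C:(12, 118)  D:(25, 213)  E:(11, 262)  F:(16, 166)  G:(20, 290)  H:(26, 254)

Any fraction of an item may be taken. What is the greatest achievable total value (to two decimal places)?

1366.77

Order: A (285/8=35.62) > E (262/11=23.82) > G (290/20=14.50) > B (236/22=10.73) > F (166/16=10.38) > C (118/12=9.83) > H (254/26=9.77) > D (213/25=8.52)
Fill: take A (8 @ 285) → take E (11 @ 262) → take G (20 @ 290) → take B (22 @ 236) → take F (16 @ 166) → take C (12 @ 118) → take 1/26 of H → 9.77; 90/90 used.
Total value = 1366.77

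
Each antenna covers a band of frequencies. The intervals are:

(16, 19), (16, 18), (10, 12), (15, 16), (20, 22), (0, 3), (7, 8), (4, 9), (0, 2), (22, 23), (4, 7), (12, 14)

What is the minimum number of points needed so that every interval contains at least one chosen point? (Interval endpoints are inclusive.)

5

Sort by right endpoint; whenever an interval is uncovered, place a point at its right end.
Sorted: [0,2] [0,3] [4,7] [7,8] [4,9] [10,12] [12,14] [15,16] [16,18] [16,19] [20,22] [22,23]
{[0,2],[0,3]} hit by 2; {[4,7],[7,8],[4,9]} hit by 7; {[10,12],[12,14]} hit by 12; {[15,16],[16,18],[16,19]} hit by 16; {[20,22],[22,23]} hit by 22.
Points: 2, 7, 12, 16, 22 (5 total).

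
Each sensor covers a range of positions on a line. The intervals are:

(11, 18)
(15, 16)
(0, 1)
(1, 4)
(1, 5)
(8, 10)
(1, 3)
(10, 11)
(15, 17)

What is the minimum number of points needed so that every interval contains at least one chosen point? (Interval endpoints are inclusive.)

3

Process intervals by earliest right end; each time one isn't hit yet, stab at its right endpoint.
By right end: [0,1]  [1,3]  [1,4]  [1,5]  [8,10]  [10,11]  [15,16]  [15,17]  [11,18]
[0,1] uncovered → point at 1; [8,10] uncovered → point at 10; [15,16] uncovered → point at 16.
Points: 1, 10, 16 (3 total).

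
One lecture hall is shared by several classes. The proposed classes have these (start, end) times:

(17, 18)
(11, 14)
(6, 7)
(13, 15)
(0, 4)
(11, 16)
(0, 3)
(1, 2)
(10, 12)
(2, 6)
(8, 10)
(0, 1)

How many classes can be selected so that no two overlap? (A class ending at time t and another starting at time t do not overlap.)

Greedy by earliest finish: after sorting by end time, pick each interval compatible with the last pick.
Sorted by end: (0,1)  (1,2)  (0,3)  (0,4)  (2,6)  (6,7)  (8,10)  (10,12)  (11,14)  (13,15)  (11,16)  (17,18)
take (0,1); take (1,2); take (2,6); take (6,7); take (8,10); take (10,12); take (13,15); take (17,18).
Selected 8 classes.

8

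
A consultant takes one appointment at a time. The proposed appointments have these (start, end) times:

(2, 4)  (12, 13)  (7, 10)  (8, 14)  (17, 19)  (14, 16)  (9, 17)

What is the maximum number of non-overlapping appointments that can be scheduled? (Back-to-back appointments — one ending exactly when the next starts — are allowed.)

Order by finish time; keep every interval that doesn't clash with the previous kept one.
Sorted by end: (2,4)  (7,10)  (12,13)  (8,14)  (14,16)  (9,17)  (17,19)
take (2,4); take (7,10); take (12,13); take (14,16); take (17,19).
Selected 5 appointments.

5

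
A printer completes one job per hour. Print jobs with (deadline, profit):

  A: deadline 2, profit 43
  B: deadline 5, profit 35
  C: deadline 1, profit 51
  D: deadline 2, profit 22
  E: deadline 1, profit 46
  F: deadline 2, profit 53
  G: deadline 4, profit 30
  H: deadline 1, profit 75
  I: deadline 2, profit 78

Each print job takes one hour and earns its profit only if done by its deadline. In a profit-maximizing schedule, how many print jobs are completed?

Sort by profit descending; place each in the latest free slot ≤ its deadline.
By profit: I(d2,78), H(d1,75), F(d2,53), C(d1,51), E(d1,46), A(d2,43), B(d5,35), G(d4,30), D(d2,22)
I→slot 2; H→slot 1; F skipped; C skipped; E skipped; A skipped; B→slot 5; G→slot 4; D skipped.
4 of 9 scheduled.

4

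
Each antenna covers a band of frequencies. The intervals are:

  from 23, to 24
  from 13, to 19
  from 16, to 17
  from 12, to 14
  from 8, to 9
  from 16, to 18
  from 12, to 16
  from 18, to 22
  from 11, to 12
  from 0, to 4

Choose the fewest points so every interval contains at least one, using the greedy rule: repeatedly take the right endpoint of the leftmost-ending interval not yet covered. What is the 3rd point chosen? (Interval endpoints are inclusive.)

By right end: [0,4]  [8,9]  [11,12]  [12,14]  [12,16]  [16,17]  [16,18]  [13,19]  [18,22]  [23,24]
[0,4] uncovered → point at 4; [8,9] uncovered → point at 9; [11,12] uncovered → point at 12; [16,17] uncovered → point at 17; [18,22] uncovered → point at 22; [23,24] uncovered → point at 24.
Points: 4, 9, 12, 17, 22, 24 (6 total).

12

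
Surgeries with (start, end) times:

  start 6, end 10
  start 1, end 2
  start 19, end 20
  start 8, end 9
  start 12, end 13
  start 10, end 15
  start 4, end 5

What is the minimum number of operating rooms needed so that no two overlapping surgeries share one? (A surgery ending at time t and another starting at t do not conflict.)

Count concurrent intervals with a sweep; the peak is the room count.
Events (time:±→running): 1:+→1 2:-→0 4:+→1 5:-→0 6:+→1 8:+→2 … peak 2.

2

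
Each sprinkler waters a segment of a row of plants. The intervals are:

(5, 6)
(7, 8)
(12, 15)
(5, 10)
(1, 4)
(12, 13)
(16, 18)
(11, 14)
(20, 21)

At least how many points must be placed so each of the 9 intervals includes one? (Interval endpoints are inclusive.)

6

Sorted: [1,4] [5,6] [7,8] [5,10] [12,13] [11,14] [12,15] [16,18] [20,21]
{[1,4]} hit by 4; {[5,6]} hit by 6; {[7,8],[5,10]} hit by 8; {[12,13],[11,14],[12,15]} hit by 13; {[16,18]} hit by 18; {[20,21]} hit by 21.
Points: 4, 6, 8, 13, 18, 21 (6 total).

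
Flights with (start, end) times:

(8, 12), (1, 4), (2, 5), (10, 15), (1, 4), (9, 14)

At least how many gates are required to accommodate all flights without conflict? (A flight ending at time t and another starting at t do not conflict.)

3

starts: [1, 1, 2, 8, 9, 10]
ends:   [4, 4, 5, 12, 14, 15]
s1→1 s1→2 s2→3  — peak 3.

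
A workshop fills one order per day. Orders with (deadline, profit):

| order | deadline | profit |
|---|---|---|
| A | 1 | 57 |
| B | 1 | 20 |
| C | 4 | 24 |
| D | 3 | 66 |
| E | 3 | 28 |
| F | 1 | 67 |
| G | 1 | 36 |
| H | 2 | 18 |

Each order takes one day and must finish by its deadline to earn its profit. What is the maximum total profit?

185

Profit order: F=67 D=66 A=57 G=36 E=28 C=24 B=20 H=18
Assign: F→slot 1, D→slot 3, A skipped, G skipped, E→slot 2, C→slot 4, B skipped, H skipped.
Slots: [1:F] [2:E] [3:D] [4:C]
Profit = 67 + 28 + 66 + 24 = 185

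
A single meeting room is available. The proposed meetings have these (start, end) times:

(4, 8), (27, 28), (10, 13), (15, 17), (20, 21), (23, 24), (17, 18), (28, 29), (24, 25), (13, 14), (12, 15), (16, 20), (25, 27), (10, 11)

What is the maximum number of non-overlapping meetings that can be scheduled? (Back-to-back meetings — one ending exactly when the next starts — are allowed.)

By end time: (4,8), (10,11), (10,13), (13,14), (12,15), (15,17), (17,18), (16,20), (20,21), (23,24), (24,25), (25,27), (27,28), (28,29).
Pick (4,8); next start ≥ 8 → (10,11); next start ≥ 11 → (13,14); next start ≥ 14 → (15,17); next start ≥ 17 → (17,18); next start ≥ 18 → (20,21); next start ≥ 21 → (23,24); next start ≥ 24 → (24,25); next start ≥ 25 → (25,27); next start ≥ 27 → (27,28); next start ≥ 28 → (28,29).
Selected 11 meetings.

11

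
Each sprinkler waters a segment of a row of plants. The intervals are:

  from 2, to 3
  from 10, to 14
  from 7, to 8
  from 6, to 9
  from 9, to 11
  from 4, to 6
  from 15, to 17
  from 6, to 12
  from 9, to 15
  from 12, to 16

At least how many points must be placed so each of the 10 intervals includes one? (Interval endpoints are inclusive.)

Sorted: [2,3] [4,6] [7,8] [6,9] [9,11] [6,12] [10,14] [9,15] [12,16] [15,17]
{[2,3]} hit by 3; {[4,6]} hit by 6; {[7,8],[6,9]} hit by 8; {[9,11],[6,12],[10,14],[9,15]} hit by 11; {[12,16],[15,17]} hit by 16.
Points: 3, 6, 8, 11, 16 (5 total).

5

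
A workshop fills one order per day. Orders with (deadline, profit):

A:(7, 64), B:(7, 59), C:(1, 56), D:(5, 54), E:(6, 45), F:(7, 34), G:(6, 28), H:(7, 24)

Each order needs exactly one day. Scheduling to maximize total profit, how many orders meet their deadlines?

By profit: A(d7,64), B(d7,59), C(d1,56), D(d5,54), E(d6,45), F(d7,34), G(d6,28), H(d7,24)
A→slot 7; B→slot 6; C→slot 1; D→slot 5; E→slot 4; F→slot 3; G→slot 2; H skipped.
7 of 8 scheduled.

7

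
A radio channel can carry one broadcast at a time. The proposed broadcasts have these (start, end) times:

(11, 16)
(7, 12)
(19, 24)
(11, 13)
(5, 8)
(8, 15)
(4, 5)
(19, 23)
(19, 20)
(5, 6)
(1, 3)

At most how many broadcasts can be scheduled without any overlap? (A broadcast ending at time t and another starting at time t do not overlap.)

Greedy by earliest finish: after sorting by end time, pick each interval compatible with the last pick.
By end time: (1,3), (4,5), (5,6), (5,8), (7,12), (11,13), (8,15), (11,16), (19,20), (19,23), (19,24).
Pick (1,3); next start ≥ 3 → (4,5); next start ≥ 5 → (5,6); next start ≥ 6 → (7,12); next start ≥ 12 → (19,20).
Selected 5 broadcasts.

5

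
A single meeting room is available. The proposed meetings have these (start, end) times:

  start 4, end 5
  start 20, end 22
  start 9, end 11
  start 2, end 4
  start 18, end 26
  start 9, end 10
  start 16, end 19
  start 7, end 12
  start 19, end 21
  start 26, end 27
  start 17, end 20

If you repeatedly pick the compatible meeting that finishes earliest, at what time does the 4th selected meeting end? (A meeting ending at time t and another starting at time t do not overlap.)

By end time: (2,4), (4,5), (9,10), (9,11), (7,12), (16,19), (17,20), (19,21), (20,22), (18,26), (26,27).
Pick (2,4); next start ≥ 4 → (4,5); next start ≥ 5 → (9,10); next start ≥ 10 → (16,19); next start ≥ 19 → (19,21); next start ≥ 21 → (26,27).
Selected: (2,4) (4,5) (9,10) (16,19) (19,21) (26,27)

19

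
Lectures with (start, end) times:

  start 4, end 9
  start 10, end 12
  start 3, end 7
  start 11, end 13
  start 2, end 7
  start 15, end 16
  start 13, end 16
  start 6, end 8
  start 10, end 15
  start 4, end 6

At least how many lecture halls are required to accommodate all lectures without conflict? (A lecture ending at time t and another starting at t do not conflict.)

The answer is the maximum number of intervals overlapping at any instant.
Events (time:±→running): 2:+→1 3:+→2 4:+→3 4:+→4 … peak 4.

4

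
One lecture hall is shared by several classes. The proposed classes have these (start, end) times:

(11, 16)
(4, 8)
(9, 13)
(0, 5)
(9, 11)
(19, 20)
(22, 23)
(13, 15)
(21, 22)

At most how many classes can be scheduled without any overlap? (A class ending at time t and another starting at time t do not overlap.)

6

Greedy by earliest finish: after sorting by end time, pick each interval compatible with the last pick.
Sorted by end: (0,5)  (4,8)  (9,11)  (9,13)  (13,15)  (11,16)  (19,20)  (21,22)  (22,23)
take (0,5); skip (4,8); take (9,11); skip (9,13); take (13,15); take (19,20); take (21,22); take (22,23).
Selected 6 classes.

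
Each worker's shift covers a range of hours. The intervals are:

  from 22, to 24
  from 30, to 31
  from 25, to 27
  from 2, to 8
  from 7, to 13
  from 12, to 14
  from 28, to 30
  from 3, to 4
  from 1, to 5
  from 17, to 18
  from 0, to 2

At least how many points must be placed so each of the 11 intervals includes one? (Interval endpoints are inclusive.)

Sorted: [0,2] [3,4] [1,5] [2,8] [7,13] [12,14] [17,18] [22,24] [25,27] [28,30] [30,31]
{[0,2]} hit by 2; {[3,4],[1,5],[2,8]} hit by 4; {[7,13],[12,14]} hit by 13; {[17,18]} hit by 18; {[22,24]} hit by 24; {[25,27]} hit by 27; {[28,30],[30,31]} hit by 30.
Points: 2, 4, 13, 18, 24, 27, 30 (7 total).

7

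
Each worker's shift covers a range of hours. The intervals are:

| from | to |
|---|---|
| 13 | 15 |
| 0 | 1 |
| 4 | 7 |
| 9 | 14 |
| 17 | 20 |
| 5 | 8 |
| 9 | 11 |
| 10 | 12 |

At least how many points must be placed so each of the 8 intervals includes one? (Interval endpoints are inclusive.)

Sort by right endpoint; whenever an interval is uncovered, place a point at its right end.
By right end: [0,1]  [4,7]  [5,8]  [9,11]  [10,12]  [9,14]  [13,15]  [17,20]
[0,1] uncovered → point at 1; [4,7] uncovered → point at 7; [9,11] uncovered → point at 11; [13,15] uncovered → point at 15; [17,20] uncovered → point at 20.
Points: 1, 7, 11, 15, 20 (5 total).

5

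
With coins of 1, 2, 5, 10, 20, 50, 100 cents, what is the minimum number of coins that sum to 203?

4

Greedy: take as many of the largest coin as possible, then repeat with the remainder.
203 = 2×100 + 1×2 + 1×1
Total coins = 2 + 1 + 1 = 4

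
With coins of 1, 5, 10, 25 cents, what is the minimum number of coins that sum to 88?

7

Use the largest denomination that fits, subtract, and repeat.
88 = 3×25 + 1×10 + 3×1
Total coins = 3 + 1 + 3 = 7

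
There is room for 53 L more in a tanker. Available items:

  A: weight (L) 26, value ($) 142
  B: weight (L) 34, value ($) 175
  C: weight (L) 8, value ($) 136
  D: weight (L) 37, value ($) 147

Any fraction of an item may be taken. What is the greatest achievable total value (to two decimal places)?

Greedy by value/weight ratio, highest first.
Ratios (sorted): C 17.00, A 5.46, B 5.15, D 3.97
take C (8 @ 136); take A (26 @ 142); take 19/34 of B → 97.79. Capacity used 53/53.
Total value = 375.79

375.79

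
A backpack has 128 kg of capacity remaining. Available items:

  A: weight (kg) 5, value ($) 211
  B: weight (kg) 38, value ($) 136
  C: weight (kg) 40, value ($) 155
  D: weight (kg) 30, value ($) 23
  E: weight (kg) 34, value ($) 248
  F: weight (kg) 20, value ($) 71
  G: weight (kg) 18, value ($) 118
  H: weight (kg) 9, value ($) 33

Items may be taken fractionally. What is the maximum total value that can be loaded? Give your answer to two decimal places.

Sort by value per unit weight and fill in that order.
Order: A (211/5=42.20) > E (248/34=7.29) > G (118/18=6.56) > C (155/40=3.88) > H (33/9=3.67) > B (136/38=3.58) > F (71/20=3.55) > D (23/30=0.77)
Fill: take A (5 @ 211) → take E (34 @ 248) → take G (18 @ 118) → take C (40 @ 155) → take H (9 @ 33) → take 22/38 of B → 78.74; 128/128 used.
Total value = 843.74

843.74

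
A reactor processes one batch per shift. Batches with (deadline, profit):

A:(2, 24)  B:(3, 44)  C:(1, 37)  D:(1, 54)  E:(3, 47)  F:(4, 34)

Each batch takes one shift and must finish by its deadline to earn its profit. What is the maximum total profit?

179

Profit order: D=54 E=47 B=44 C=37 F=34 A=24
Assign: D→slot 1, E→slot 3, B→slot 2, C skipped, F→slot 4, A skipped.
Slots: [1:D] [2:B] [3:E] [4:F]
Profit = 54 + 44 + 47 + 34 = 179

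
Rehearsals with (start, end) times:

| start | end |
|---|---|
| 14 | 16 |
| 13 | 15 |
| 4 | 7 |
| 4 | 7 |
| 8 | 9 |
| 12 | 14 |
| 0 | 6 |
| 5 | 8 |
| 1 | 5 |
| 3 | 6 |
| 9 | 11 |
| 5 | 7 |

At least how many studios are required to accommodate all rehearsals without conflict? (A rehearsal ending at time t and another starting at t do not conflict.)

6

Events (time:±→running): 0:+→1 1:+→2 3:+→3 4:+→4 4:+→5 5:-→4 5:+→5 5:+→6 … peak 6.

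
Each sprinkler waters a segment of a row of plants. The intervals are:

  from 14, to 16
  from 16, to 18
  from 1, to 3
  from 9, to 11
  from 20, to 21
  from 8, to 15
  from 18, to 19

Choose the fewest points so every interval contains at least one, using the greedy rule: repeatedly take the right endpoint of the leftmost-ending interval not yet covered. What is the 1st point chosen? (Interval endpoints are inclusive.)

3

Sorted: [1,3] [9,11] [8,15] [14,16] [16,18] [18,19] [20,21]
{[1,3]} hit by 3; {[9,11],[8,15]} hit by 11; {[14,16],[16,18]} hit by 16; {[18,19]} hit by 19; {[20,21]} hit by 21.
Points: 3, 11, 16, 19, 21 (5 total).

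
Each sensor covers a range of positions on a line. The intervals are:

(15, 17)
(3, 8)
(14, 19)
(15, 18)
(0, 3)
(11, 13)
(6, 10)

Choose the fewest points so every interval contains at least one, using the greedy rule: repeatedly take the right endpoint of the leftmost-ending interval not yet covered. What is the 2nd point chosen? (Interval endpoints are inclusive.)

10

Process intervals by earliest right end; each time one isn't hit yet, stab at its right endpoint.
By right end: [0,3]  [3,8]  [6,10]  [11,13]  [15,17]  [15,18]  [14,19]
[0,3] uncovered → point at 3; [6,10] uncovered → point at 10; [11,13] uncovered → point at 13; [15,17] uncovered → point at 17.
Points: 3, 10, 13, 17 (4 total).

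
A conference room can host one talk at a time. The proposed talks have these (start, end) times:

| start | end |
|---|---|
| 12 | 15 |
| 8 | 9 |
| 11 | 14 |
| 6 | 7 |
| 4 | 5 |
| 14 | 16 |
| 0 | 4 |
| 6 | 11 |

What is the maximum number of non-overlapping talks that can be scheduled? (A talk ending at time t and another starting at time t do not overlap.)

Greedy by earliest finish: after sorting by end time, pick each interval compatible with the last pick.
By end time: (0,4), (4,5), (6,7), (8,9), (6,11), (11,14), (12,15), (14,16).
Pick (0,4); next start ≥ 4 → (4,5); next start ≥ 5 → (6,7); next start ≥ 7 → (8,9); next start ≥ 9 → (11,14); next start ≥ 14 → (14,16).
Selected 6 talks.

6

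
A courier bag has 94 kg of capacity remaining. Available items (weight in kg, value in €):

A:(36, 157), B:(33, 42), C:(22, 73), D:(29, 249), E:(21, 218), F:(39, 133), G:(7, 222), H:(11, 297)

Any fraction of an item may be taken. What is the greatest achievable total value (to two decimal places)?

1099.39

Sort by value per unit weight and fill in that order.
Order: G (222/7=31.71) > H (297/11=27.00) > E (218/21=10.38) > D (249/29=8.59) > A (157/36=4.36) > F (133/39=3.41) > C (73/22=3.32) > B (42/33=1.27)
Fill: take G (7 @ 222) → take H (11 @ 297) → take E (21 @ 218) → take D (29 @ 249) → take 26/36 of A → 113.39; 94/94 used.
Total value = 1099.39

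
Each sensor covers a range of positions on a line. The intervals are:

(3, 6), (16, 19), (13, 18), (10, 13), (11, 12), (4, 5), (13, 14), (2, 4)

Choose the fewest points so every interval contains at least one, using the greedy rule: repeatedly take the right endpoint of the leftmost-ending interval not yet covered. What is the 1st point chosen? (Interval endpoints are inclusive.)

4

Process intervals by earliest right end; each time one isn't hit yet, stab at its right endpoint.
By right end: [2,4]  [4,5]  [3,6]  [11,12]  [10,13]  [13,14]  [13,18]  [16,19]
[2,4] uncovered → point at 4; [11,12] uncovered → point at 12; [13,14] uncovered → point at 14; [16,19] uncovered → point at 19.
Points: 4, 12, 14, 19 (4 total).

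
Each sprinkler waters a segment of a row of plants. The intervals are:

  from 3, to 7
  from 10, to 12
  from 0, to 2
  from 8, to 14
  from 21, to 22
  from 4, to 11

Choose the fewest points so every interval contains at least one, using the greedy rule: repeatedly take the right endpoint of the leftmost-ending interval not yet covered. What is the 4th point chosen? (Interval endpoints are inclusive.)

22

Sorted: [0,2] [3,7] [4,11] [10,12] [8,14] [21,22]
{[0,2]} hit by 2; {[3,7],[4,11]} hit by 7; {[10,12],[8,14]} hit by 12; {[21,22]} hit by 22.
Points: 2, 7, 12, 22 (4 total).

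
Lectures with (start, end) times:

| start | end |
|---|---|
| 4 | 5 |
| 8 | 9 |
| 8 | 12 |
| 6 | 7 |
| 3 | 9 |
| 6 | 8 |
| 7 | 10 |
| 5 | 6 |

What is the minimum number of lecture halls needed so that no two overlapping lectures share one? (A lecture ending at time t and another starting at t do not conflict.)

4

Events (time:±→running): 3:+→1 4:+→2 5:-→1 5:+→2 6:-→1 6:+→2 6:+→3 7:-→2 7:+→3 8:-→2 8:+→3 8:+→4 … peak 4.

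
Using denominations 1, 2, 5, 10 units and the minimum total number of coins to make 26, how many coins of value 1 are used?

1

26 − 2×10→6 − 1×5→1 − 1×1→0
Count of 1: 1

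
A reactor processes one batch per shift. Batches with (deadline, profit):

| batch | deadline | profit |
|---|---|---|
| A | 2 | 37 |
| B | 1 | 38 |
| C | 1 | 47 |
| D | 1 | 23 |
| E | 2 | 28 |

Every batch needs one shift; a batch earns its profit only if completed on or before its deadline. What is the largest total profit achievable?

By profit: C(d1,47), B(d1,38), A(d2,37), E(d2,28), D(d1,23)
C→slot 1; B skipped; A→slot 2; E skipped; D skipped.
Profit = 47 + 37 = 84

84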